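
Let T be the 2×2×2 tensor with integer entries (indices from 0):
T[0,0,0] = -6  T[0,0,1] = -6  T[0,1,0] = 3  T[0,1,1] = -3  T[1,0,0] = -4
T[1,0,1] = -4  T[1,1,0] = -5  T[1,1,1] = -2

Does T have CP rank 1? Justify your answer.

No

The mode-1 unfolding of T (rows indexed by i, columns by (j,k) = (0,0), (0,1), (1,0), (1,1)) is [[-6, -6, 3, -3], [-4, -4, -5, -2]].
There the 2×2 minor on rows i ∈ {0, 1}, columns (j,k) ∈ {(0,0), (1,0)} is det [[-6, 3], [-4, -5]] = 42 ≠ 0, so this unfolding has rank ≥ 2; CP rank is at least every unfolding rank, so rank(T) ≥ 2.
In particular rank(T) ≥ 2 > 1, so T is not rank-1.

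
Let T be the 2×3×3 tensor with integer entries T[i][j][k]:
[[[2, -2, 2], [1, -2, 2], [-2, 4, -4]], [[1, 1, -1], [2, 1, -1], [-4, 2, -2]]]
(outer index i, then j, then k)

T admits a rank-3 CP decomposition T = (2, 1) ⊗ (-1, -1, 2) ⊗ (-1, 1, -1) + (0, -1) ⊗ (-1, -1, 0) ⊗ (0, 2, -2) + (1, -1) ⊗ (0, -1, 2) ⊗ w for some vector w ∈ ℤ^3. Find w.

w = (1, 0, 0)

Subtract the known terms from T to get the rank-1 residual R = (1, -1) ⊗ (0, -1, 2) ⊗ w, so R[i,j,k] = a[i]·b[j]·w[k]. Pick indices with nonzero a[0]·b[1] = (1)·(-1) = -1. Only the fibre through (0,1,·) is needed: R[0,1,:] = T[0,1,:] − Σₗ aₗ[0]bₗ[1]cₗ = [1, -2, 2] − (2)·(-1)·(-1, 1, -1) − (0)·(-1)·(0, 2, -2) = [-1, 0, 0]. Then w[k] = R[0,1,k] / -1 for each k, giving w = [-1, 0, 0] / -1 = (1, 0, 0).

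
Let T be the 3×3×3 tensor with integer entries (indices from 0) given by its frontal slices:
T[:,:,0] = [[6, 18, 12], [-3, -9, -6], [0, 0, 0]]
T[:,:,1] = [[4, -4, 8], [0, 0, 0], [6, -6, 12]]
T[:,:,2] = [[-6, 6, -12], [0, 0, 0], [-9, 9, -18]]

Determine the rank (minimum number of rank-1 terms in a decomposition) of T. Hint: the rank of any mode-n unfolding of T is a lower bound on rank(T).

2

Lower bound: the mode-3 unfolding of T (rows indexed by k, columns by (i,j) = (0,0), (0,1), (0,2), (1,0), (1,1), (1,2), (2,0), (2,1), (2,2)) is [[6, 18, 12, -3, -9, -6, 0, 0, 0], [4, -4, 8, 0, 0, 0, 6, -6, 12], [-6, 6, -12, 0, 0, 0, -9, 9, -18]].
There the 2×2 minor on rows k ∈ {0, 1}, columns (i,j) ∈ {(0,0), (0,1)} is det [[6, 18], [4, -4]] = -96 ≠ 0, so this unfolding has rank ≥ 2; CP rank is at least every unfolding rank, so rank(T) ≥ 2. (Flattening ranks never certify an upper bound on CP rank; for that we must actually write T with 2 rank-1 terms.)
Upper bound — finding two terms. Write S_k = T[:,:,k] for the frontal slices: S₀ = [[6, 18, 12], [-3, -9, -6], [0, 0, 0]], S₁ = [[4, -4, 8], [0, 0, 0], [6, -6, 12]], S₂ = [[-6, 6, -12], [0, 0, 0], [-9, 9, -18]].
If T = a₁ (x) b₁ (x) c₁ + a₂ (x) b₂ (x) c₂ then each S_k = c₁[k]·a₁b₁ᵀ + c₂[k]·a₂b₂ᵀ. S₀ and S₁ are linearly independent, so a₁b₁ᵀ and a₂b₂ᵀ must span the same plane of matrices: they are the rank-1 matrices of the form x·S₀ + y·S₁.
The 2×2 minor of x·S₀ + y·S₁ on rows {0,1}, columns {0,1} is −48·xy = (-48)·(y)(x), vanishing at (x:y) = (1:0) and (0:1).
M₁ = S₀ = [[6, 18, 12], [-3, -9, -6], [0, 0, 0]] = 3·[2, -1, 0][1, 3, 2]ᵀ and M₂ = S₁ = [[4, -4, 8], [0, 0, 0], [6, -6, 12]] = 2·[2, 0, 3][1, -1, 2]ᵀ, so take a₁ = [2, -1, 0], b₁ = [1, 3, 2], a₂ = [2, 0, 3], b₂ = [1, -1, 2].
Each slice is an integer combination of E₁ = a₁b₁ᵀ and E₂ = a₂b₂ᵀ: S₀ = 3·E₁, S₁ = 2·E₂, S₂ = −3·E₂; reading off coefficients, c₁ = [3, 0, 0] and c₂ = [0, 2, -3].
Hence T = [2, -1, 0] (x) [1, 3, 2] (x) [3, 0, 0] + [2, 0, 3] (x) [1, -1, 2] (x) [0, 2, -3], so rank(T) ≤ 2.
These bounds meet, so rank(T) = 2.
Check entry T[2,1,2] = 9: (0)·(3)·(0) + (3)·(-1)·(-3) = 9.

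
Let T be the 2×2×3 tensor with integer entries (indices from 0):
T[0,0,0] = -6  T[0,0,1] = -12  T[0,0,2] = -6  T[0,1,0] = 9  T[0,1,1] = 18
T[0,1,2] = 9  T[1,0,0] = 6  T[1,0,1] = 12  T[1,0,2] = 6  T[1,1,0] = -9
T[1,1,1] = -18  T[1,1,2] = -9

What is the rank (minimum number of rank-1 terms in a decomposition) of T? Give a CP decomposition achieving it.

rank(T) = 1

Lower bound: T ≠ 0 (e.g. T[0,0,0] = -6), so rank(T) ≥ 1.
Upper bound: if T = a (x) b (x) c then every fibre of T is a multiple of the corresponding factor, so read the factors off the fibres through the nonzero entry T[0,0,0] = -6.
The mode-1 fibre T[:,0,0] = [-6, 6] gives a = [1, -1] (primitive direction); the mode-2 fibre T[0,:,0] = [-6, 9] gives b = [2, -3]; then c[k] = T[0,0,k] / (a[0]·b[0]) = [-6, -12, -6] / 2 = [-3, -6, -3].
Expanding [1, -1] (x) [2, -3] (x) [-3, -6, -3] reproduces all 12 entries of T, so T = [1, -1] (x) [2, -3] (x) [-3, -6, -3] and rank(T) ≤ 1.
These bounds meet, so rank(T) = 1.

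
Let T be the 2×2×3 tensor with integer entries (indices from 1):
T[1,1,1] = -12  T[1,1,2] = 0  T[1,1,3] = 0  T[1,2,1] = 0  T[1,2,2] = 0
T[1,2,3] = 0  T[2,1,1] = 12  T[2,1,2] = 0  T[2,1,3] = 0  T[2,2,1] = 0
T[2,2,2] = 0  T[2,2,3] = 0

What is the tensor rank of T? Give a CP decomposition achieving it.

rank(T) = 1

Lower bound: T ≠ 0 (e.g. T[1,1,1] = -12), so rank(T) ≥ 1.
Upper bound: the mode-1 fibre T[:,1,1] = [-12, 12] gives a = [1, -1] (primitive direction); the mode-2 fibre T[1,:,1] = [-12, 0] gives b = [1, 0]; then c[k] = T[1,1,k] / (a[1]·b[1]) = [-12, 0, 0] / 1 = [-12, 0, 0].
Expanding [1, -1] ⊗ [1, 0] ⊗ [-12, 0, 0] reproduces all 12 entries of T, so T = [1, -1] ⊗ [1, 0] ⊗ [-12, 0, 0] and rank(T) ≤ 1.
These bounds meet, so rank(T) = 1.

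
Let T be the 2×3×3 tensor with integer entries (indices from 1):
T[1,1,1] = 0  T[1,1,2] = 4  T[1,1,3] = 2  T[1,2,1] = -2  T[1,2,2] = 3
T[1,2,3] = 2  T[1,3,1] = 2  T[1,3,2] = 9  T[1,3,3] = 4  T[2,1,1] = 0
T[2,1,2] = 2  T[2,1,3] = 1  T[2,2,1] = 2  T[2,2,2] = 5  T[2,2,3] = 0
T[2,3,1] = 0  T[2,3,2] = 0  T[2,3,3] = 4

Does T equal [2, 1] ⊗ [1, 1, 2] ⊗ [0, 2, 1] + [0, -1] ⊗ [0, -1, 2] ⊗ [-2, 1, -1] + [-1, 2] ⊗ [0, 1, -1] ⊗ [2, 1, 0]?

Yes

Reconstruct entrywise from the claimed factors. For example, T[1,3,2] = 9 and Σₗ aₗ[1]bₗ[3]cₗ[2] = (2)·(2)·(2) + (0)·(2)·(1) + (-1)·(-1)·(1) = 9; checking all 18 entries, every one matches. The claim holds.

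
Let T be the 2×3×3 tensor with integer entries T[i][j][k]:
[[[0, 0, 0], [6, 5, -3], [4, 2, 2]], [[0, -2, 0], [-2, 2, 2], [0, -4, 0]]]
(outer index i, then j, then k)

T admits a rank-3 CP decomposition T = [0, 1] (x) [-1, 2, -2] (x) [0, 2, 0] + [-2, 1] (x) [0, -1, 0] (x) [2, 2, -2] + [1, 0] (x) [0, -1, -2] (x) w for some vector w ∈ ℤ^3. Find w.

Subtract the known terms from T to get the rank-1 residual R = [1, 0] (x) [0, -1, -2] (x) w, so R[i,j,k] = a[i]·b[j]·w[k]. Pick indices with nonzero a[0]·b[1] = (1)·(-1) = -1. Only the fibre through (0,1,·) is needed: R[0,1,:] = T[0,1,:] − Σₗ aₗ[0]bₗ[1]cₗ = [6, 5, -3] − (0)·(2)·[0, 2, 0] − (-2)·(-1)·[2, 2, -2] = [2, 1, 1]. Then w[k] = R[0,1,k] / -1 for each k, giving w = [2, 1, 1] / -1 = [-2, -1, -1].

w = [-2, -1, -1]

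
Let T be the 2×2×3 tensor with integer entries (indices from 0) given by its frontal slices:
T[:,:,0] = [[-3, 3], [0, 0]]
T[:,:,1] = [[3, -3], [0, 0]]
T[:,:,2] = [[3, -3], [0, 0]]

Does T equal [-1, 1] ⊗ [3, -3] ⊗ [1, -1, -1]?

Reconstruct entry (1,0,0) from the claimed factors: Σₗ aₗ[1]bₗ[0]cₗ[0] = (1)·(3)·(1) = 3, but T[1,0,0] = 0. The claim is false.

No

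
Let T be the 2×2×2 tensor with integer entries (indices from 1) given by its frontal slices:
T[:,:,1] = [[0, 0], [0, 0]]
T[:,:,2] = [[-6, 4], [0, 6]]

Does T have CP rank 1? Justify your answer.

The mode-2 unfolding of T (rows indexed by j, columns by (i,k) = (1,1), (1,2), (2,1), (2,2)) is [[0, -6, 0, 0], [0, 4, 0, 6]].
There the 2×2 minor on rows j ∈ {1, 2}, columns (i,k) ∈ {(1,2), (2,2)} is det [[-6, 0], [4, 6]] = -36 ≠ 0, so this unfolding has rank ≥ 2; CP rank is at least every unfolding rank, so rank(T) ≥ 2.
In particular rank(T) ≥ 2 > 1, so T is not rank-1.

No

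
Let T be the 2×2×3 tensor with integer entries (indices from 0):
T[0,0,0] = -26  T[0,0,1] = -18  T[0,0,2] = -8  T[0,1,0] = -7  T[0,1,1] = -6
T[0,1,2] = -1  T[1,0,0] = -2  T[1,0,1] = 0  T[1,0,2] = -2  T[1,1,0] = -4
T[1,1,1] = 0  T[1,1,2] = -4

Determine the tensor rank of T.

2

Lower bound: in the mode-3 unfolding of T (rows indexed by k, columns by (i,j)) the 2×2 minor on rows k ∈ {0, 1}, columns (i,j) ∈ {(0,0), (0,1)} is det [[-26, -7], [-18, -6]] = 30 ≠ 0, so that unfolding has rank ≥ 2 and hence rank(T) ≥ 2 (CP rank is at least every unfolding rank, though it can be larger).
Upper bound: with S_k = T[:,:,k], the two rank-1 terms a₁b₁ᵀ, a₂b₂ᵀ are the rank-1 members of the pencil x·S₀ + y·S₁.
det(x·S₀ + y·S₁) is 90·x² + 60·xy = 30·(3·x + 2·y)(x), vanishing at (x:y) = (2:-3) and (0:1).
M₁ = 2·S₀ − 3·S₁ = [[2, 4], [-4, -8]] = 2·[1, -2][1, 2]ᵀ and M₂ = S₁ = [[-18, -6], [0, 0]] = (-6)·[1, 0][3, 1]ᵀ, so take a₁ = [1, -2], b₁ = [1, 2], a₂ = [1, 0], b₂ = [3, 1].
Each slice is an integer combination of E₁ = a₁b₁ᵀ and E₂ = a₂b₂ᵀ: S₀ = E₁ − 9·E₂, S₁ = −6·E₂, S₂ = E₁ − 3·E₂; reading off coefficients, c₁ = [1, 0, 1] and c₂ = [-9, -6, -3].
Hence T = [1, -2] ⊗ [1, 2] ⊗ [1, 0, 1] + [1, 0] ⊗ [3, 1] ⊗ [-9, -6, -3], so rank(T) ≤ 2.
These bounds meet, so rank(T) = 2.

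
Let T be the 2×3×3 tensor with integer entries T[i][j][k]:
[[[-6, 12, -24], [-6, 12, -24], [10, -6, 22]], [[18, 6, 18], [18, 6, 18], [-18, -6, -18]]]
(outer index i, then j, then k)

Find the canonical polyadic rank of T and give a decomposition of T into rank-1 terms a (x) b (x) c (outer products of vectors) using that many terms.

Lower bound: in the mode-2 unfolding of T (rows indexed by j, columns by (i,k)) the 2×2 minor on rows j ∈ {0, 2}, columns (i,k) ∈ {(0,0), (0,1)} is det [[-6, 12], [10, -6]] = -84 ≠ 0, so that unfolding has rank ≥ 2 and hence rank(T) ≥ 2 (CP rank is at least every unfolding rank, though it can be larger).
Upper bound: with S_k = T[:,:,k], the two rank-1 terms a₁b₁ᵀ, a₂b₂ᵀ are the rank-1 members of the pencil x·S₀ + y·S₁.
The 2×2 minor of x·S₀ + y·S₁ on rows {0,1}, columns {0,2} is −72·x² − 132·xy − 36·y² = (-12)·(2·x + 3·y)(3·x + y), vanishing at (x:y) = (3:-2) and (1:-3).
M₁ = 3·S₀ − 2·S₁ = [[-42, -42, 42], [42, 42, -42]] = (-42)·[1, -1][1, 1, -1]ᵀ and M₂ = S₀ − 3·S₁ = [[-42, -42, 28], [0, 0, 0]] = (-14)·[1, 0][3, 3, -2]ᵀ, so take a₁ = [1, -1], b₁ = [1, 1, -1], a₂ = [1, 0], b₂ = [3, 3, -2].
Each slice is an integer combination of E₁ = a₁b₁ᵀ and E₂ = a₂b₂ᵀ: S₀ = −18·E₁ + 4·E₂, S₁ = −6·E₁ + 6·E₂, S₂ = −18·E₁ − 2·E₂; reading off coefficients, c₁ = [-18, -6, -18] and c₂ = [4, 6, -2].
Hence T = [1, -1] (x) [1, 1, -1] (x) [-18, -6, -18] + [1, 0] (x) [3, 3, -2] (x) [4, 6, -2], so rank(T) ≤ 2.
These bounds meet, so rank(T) = 2.

rank(T) = 2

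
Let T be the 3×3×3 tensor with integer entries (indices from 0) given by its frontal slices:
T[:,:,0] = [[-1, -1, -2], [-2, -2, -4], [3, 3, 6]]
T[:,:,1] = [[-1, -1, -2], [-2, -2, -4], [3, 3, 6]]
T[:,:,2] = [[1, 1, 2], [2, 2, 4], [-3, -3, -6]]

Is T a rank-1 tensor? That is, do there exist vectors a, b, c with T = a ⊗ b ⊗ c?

Yes

If T = a ⊗ b ⊗ c then every fibre of T is a multiple of the corresponding factor, so read the factors off the fibres through the nonzero entry T[0,0,0] = -1.
The mode-1 fibre T[:,0,0] = [-1, -2, 3] gives a = [1, 2, -3] (primitive direction); the mode-2 fibre T[0,:,0] = [-1, -1, -2] gives b = [1, 1, 2]; then c[k] = T[0,0,k] / (a[0]·b[0]) = [-1, -1, 1] / 1 = [-1, -1, 1].
Expanding [1, 2, -3] ⊗ [1, 1, 2] ⊗ [-1, -1, 1] reproduces all 27 entries of T, so T = [1, 2, -3] ⊗ [1, 1, 2] ⊗ [-1, -1, 1] and rank(T) ≤ 1.
Equivalently every frontal slice T[:,:,k] is c[k] times the rank-1 matrix [1, 2, -3] ⊗ [1, 1, 2]. So T has rank 1 (it is nonzero).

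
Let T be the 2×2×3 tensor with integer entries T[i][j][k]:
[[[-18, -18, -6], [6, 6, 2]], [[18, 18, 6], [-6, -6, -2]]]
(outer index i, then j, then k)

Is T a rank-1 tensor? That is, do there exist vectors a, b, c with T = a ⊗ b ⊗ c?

Yes

If T = a ⊗ b ⊗ c then every fibre of T is a multiple of the corresponding factor, so read the factors off the fibres through the nonzero entry T[0,0,0] = -18.
The mode-1 fibre T[:,0,0] = [-18, 18] gives a = [1, -1] (primitive direction); the mode-2 fibre T[0,:,0] = [-18, 6] gives b = [3, -1]; then c[k] = T[0,0,k] / (a[0]·b[0]) = [-18, -18, -6] / 3 = [-6, -6, -2].
Expanding [1, -1] ⊗ [3, -1] ⊗ [-6, -6, -2] reproduces all 12 entries of T, so T = [1, -1] ⊗ [3, -1] ⊗ [-6, -6, -2] and rank(T) ≤ 1.
Equivalently every frontal slice T[:,:,k] is c[k] times the rank-1 matrix [1, -1] ⊗ [3, -1]. So T has rank 1 (it is nonzero).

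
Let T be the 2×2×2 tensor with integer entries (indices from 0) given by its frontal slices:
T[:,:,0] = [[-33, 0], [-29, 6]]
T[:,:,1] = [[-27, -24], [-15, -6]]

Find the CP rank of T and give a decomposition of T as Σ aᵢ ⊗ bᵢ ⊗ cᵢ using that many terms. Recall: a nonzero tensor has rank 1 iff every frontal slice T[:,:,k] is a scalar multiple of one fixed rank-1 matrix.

Lower bound: the mode-3 unfolding of T (rows indexed by k, columns by (i,j) = (0,0), (0,1), (1,0), (1,1)) is [[-33, 0, -29, 6], [-27, -24, -15, -6]].
There the 2×2 minor on rows k ∈ {0, 1}, columns (i,j) ∈ {(0,0), (0,1)} is det [[-33, 0], [-27, -24]] = 792 ≠ 0, so this unfolding has rank ≥ 2; CP rank is at least every unfolding rank, so rank(T) ≥ 2. (Flattening ranks never certify an upper bound on CP rank; for that we must actually write T with 2 rank-1 terms.)
Upper bound — finding two terms. Write S_k = T[:,:,k] for the frontal slices: S₀ = [[-33, 0], [-29, 6]], S₁ = [[-27, -24], [-15, -6]].
If T = a₁ ⊗ b₁ ⊗ c₁ + a₂ ⊗ b₂ ⊗ c₂ then each S_k = c₁[k]·a₁b₁ᵀ + c₂[k]·a₂b₂ᵀ. S₀ and S₁ are linearly independent, so a₁b₁ᵀ and a₂b₂ᵀ must span the same plane of matrices: they are the rank-1 matrices of the form x·S₀ + y·S₁.
det(x·S₀ + y·S₁) is −198·x² − 660·xy − 198·y² = (-66)·(x + 3·y)(3·x + y), vanishing at (x:y) = (3:-1) and (1:-3).
M₁ = 3·S₀ − S₁ = [[-72, 24], [-72, 24]] = (-24)·[1, 1][3, -1]ᵀ and M₂ = S₀ − 3·S₁ = [[48, 72], [16, 24]] = 8·[3, 1][2, 3]ᵀ, so take a₁ = [1, 1], b₁ = [3, -1], a₂ = [3, 1], b₂ = [2, 3].
Each slice is an integer combination of E₁ = a₁b₁ᵀ and E₂ = a₂b₂ᵀ: S₀ = −9·E₁ − E₂, S₁ = −3·E₁ − 3·E₂; reading off coefficients, c₁ = [-9, -3] and c₂ = [-1, -3].
Hence T = [1, 1] ⊗ [3, -1] ⊗ [-9, -3] + [3, 1] ⊗ [2, 3] ⊗ [-1, -3], so rank(T) ≤ 2.
These bounds meet, so rank(T) = 2.

rank(T) = 2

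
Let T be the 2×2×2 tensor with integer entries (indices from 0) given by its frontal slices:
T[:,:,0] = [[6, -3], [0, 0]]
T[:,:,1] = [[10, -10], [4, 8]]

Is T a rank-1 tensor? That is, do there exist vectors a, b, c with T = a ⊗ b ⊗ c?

The mode-1 unfolding of T (rows indexed by i, columns by (j,k) = (0,0), (0,1), (1,0), (1,1)) is [[6, 10, -3, -10], [0, 4, 0, 8]].
There the 2×2 minor on rows i ∈ {0, 1}, columns (j,k) ∈ {(0,0), (0,1)} is det [[6, 10], [0, 4]] = 24 ≠ 0, so this unfolding has rank ≥ 2; CP rank is at least every unfolding rank, so rank(T) ≥ 2.
In particular rank(T) ≥ 2 > 1, so T is not rank-1.

No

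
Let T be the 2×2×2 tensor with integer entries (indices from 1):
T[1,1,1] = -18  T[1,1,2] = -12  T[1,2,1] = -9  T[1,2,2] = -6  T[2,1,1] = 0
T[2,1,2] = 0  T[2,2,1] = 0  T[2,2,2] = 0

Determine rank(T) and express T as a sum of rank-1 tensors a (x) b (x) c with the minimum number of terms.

Lower bound: T ≠ 0 (e.g. T[1,1,1] = -18), so rank(T) ≥ 1.
Upper bound: the mode-1 fibre T[:,1,1] = [-18, 0] gives a = [1, 0] (primitive direction); the mode-2 fibre T[1,:,1] = [-18, -9] gives b = [2, 1]; then c[k] = T[1,1,k] / (a[1]·b[1]) = [-18, -12] / 2 = [-9, -6].
Expanding [1, 0] (x) [2, 1] (x) [-9, -6] reproduces all 8 entries of T, so T = [1, 0] (x) [2, 1] (x) [-9, -6] and rank(T) ≤ 1.
These bounds meet, so rank(T) = 1.

rank(T) = 1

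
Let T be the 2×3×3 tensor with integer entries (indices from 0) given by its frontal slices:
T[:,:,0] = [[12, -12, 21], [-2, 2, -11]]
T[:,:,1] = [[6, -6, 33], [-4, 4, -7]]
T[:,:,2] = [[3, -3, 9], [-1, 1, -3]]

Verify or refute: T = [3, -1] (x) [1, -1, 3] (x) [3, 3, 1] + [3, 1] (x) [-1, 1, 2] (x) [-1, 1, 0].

Yes

Reconstruct entrywise from the claimed factors. For example, T[0,2,0] = 21 and Σₗ aₗ[0]bₗ[2]cₗ[0] = (3)·(3)·(3) + (3)·(2)·(-1) = 21; checking all 18 entries, every one matches. The claim holds.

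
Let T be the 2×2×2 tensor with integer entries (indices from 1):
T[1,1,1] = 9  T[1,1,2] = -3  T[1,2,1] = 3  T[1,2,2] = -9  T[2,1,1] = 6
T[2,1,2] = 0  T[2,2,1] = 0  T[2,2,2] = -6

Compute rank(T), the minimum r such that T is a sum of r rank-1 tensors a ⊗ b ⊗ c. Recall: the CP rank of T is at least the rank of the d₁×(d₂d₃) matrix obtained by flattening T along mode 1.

2

Lower bound: the mode-3 unfolding of T (rows indexed by k, columns by (i,j) = (1,1), (1,2), (2,1), (2,2)) is [[9, 3, 6, 0], [-3, -9, 0, -6]].
There the 2×2 minor on rows k ∈ {1, 2}, columns (i,j) ∈ {(1,1), (1,2)} is det [[9, 3], [-3, -9]] = -72 ≠ 0, so this unfolding has rank ≥ 2; CP rank is at least every unfolding rank, so rank(T) ≥ 2. (Flattening ranks never certify an upper bound on CP rank; for that we must actually write T with 2 rank-1 terms.)
Upper bound — finding two terms. Write S_k = T[:,:,k] for the frontal slices: S₁ = [[9, 3], [6, 0]], S₂ = [[-3, -9], [0, -6]].
If T = a₁ ⊗ b₁ ⊗ c₁ + a₂ ⊗ b₂ ⊗ c₂ then each S_k = c₁[k]·a₁b₁ᵀ + c₂[k]·a₂b₂ᵀ. S₁ and S₂ are linearly independent, so a₁b₁ᵀ and a₂b₂ᵀ must span the same plane of matrices: they are the rank-1 matrices of the form x·S₁ + y·S₂.
det(x·S₁ + y·S₂) is −18·x² + 18·y² = (-18)·(x − y)(x + y), vanishing at (x:y) = (1:1) and (1:-1).
M₁ = S₁ + S₂ = [[6, -6], [6, -6]] = 6·[1, 1][1, -1]ᵀ and M₂ = S₁ − S₂ = [[12, 12], [6, 6]] = 6·[2, 1][1, 1]ᵀ, so take a₁ = [1, 1], b₁ = [1, -1], a₂ = [2, 1], b₂ = [1, 1].
Each slice is an integer combination of E₁ = a₁b₁ᵀ and E₂ = a₂b₂ᵀ: S₁ = 3·E₁ + 3·E₂, S₂ = 3·E₁ − 3·E₂; reading off coefficients, c₁ = [3, 3] and c₂ = [3, -3].
Hence T = [1, 1] ⊗ [1, -1] ⊗ [3, 3] + [2, 1] ⊗ [1, 1] ⊗ [3, -3], so rank(T) ≤ 2.
These bounds meet, so rank(T) = 2.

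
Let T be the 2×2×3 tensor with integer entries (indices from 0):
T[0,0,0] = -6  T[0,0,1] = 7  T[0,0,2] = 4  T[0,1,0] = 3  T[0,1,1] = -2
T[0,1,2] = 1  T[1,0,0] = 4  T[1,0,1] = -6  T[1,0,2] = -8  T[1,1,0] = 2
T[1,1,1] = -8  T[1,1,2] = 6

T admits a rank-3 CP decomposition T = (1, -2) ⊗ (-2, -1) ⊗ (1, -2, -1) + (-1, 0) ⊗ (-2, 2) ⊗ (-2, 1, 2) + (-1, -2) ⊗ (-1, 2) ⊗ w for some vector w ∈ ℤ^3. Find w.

w = (0, 1, -2)

Subtract the known terms from T to get the rank-1 residual R = (-1, -2) ⊗ (-1, 2) ⊗ w, so R[i,j,k] = a[i]·b[j]·w[k]. Pick indices with nonzero a[0]·b[0] = (-1)·(-1) = 1. Only the fibre through (0,0,·) is needed: R[0,0,:] = T[0,0,:] − Σₗ aₗ[0]bₗ[0]cₗ = [-6, 7, 4] − (1)·(-2)·(1, -2, -1) − (-1)·(-2)·(-2, 1, 2) = [0, 1, -2]. Then w[k] = R[0,0,k] / 1 for each k, giving w = [0, 1, -2] / 1 = (0, 1, -2).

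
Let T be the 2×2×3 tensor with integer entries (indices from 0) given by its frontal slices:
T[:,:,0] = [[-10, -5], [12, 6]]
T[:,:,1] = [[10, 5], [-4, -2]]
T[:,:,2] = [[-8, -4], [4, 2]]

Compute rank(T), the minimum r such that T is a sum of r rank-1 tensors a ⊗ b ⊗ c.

Lower bound: the mode-3 unfolding of T (rows indexed by k, columns by (i,j) = (0,0), (0,1), (1,0), (1,1)) is [[-10, -5, 12, 6], [10, 5, -4, -2], [-8, -4, 4, 2]].
There the 2×2 minor on rows k ∈ {0, 1}, columns (i,j) ∈ {(0,0), (1,0)} is det [[-10, 12], [10, -4]] = -80 ≠ 0, so this unfolding has rank ≥ 2; CP rank is at least every unfolding rank, so rank(T) ≥ 2. (Unfolding ranks only ever bound the CP rank from below — rank(T) can be strictly larger than all of them — so the matching upper bound has to come from an explicit 2-term decomposition.)
Upper bound — finding two terms. Every mode-2 slice of T is a multiple of one matrix: T[:,j,:] = b[j]·M with b = [2, 1] and M = [[-5, 5, -4], [6, -2, 2]] (rows indexed by i, columns by k). So it suffices to write M as a sum of two rank-1 matrices.
Splitting M by its rows (i = 0, 1), M = [1, 0][-5, 5, -4]ᵀ + [0, 1][6, -2, 2]ᵀ.
Hence T = [1, 0] ⊗ [2, 1] ⊗ [-5, 5, -4] + [0, 1] ⊗ [2, 1] ⊗ [6, -2, 2], so rank(T) ≤ 2.
These bounds meet, so rank(T) = 2.
Check entry T[0,0,0] = -10: (1)·(2)·(-5) + (0)·(2)·(6) = -10.

2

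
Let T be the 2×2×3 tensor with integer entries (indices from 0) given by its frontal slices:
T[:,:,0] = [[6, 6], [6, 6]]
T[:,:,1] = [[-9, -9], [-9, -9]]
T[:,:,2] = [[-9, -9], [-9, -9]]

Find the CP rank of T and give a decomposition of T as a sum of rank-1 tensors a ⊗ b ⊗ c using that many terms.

Lower bound: T ≠ 0 (e.g. T[0,0,0] = 6), so rank(T) ≥ 1.
Upper bound: if T = a ⊗ b ⊗ c then every fibre of T is a multiple of the corresponding factor, so read the factors off the fibres through the nonzero entry T[0,0,0] = 6.
The mode-1 fibre T[:,0,0] = [6, 6] gives a = [1, 1] (primitive direction); the mode-2 fibre T[0,:,0] = [6, 6] gives b = [1, 1]; then c[k] = T[0,0,k] / (a[0]·b[0]) = [6, -9, -9] / 1 = [6, -9, -9].
Expanding [1, 1] ⊗ [1, 1] ⊗ [6, -9, -9] reproduces all 12 entries of T, so T = [1, 1] ⊗ [1, 1] ⊗ [6, -9, -9] and rank(T) ≤ 1.
These bounds meet, so rank(T) = 1.

rank(T) = 1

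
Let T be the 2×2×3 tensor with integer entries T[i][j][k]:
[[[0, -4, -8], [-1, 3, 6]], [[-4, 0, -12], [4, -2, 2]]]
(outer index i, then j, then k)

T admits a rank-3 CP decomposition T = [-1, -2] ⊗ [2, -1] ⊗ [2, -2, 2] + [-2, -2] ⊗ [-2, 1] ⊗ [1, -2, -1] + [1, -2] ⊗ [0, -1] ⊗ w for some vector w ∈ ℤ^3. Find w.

Subtract the known terms from T to get the rank-1 residual R = [1, -2] ⊗ [0, -1] ⊗ w, so R[i,j,k] = a[i]·b[j]·w[k]. Pick indices with nonzero a[0]·b[1] = (1)·(-1) = -1. Only the fibre through (0,1,·) is needed: R[0,1,:] = T[0,1,:] − Σₗ aₗ[0]bₗ[1]cₗ = [-1, 3, 6] − (-1)·(-1)·[2, -2, 2] − (-2)·(1)·[1, -2, -1] = [-1, 1, 2]. Then w[k] = R[0,1,k] / -1 for each k, giving w = [-1, 1, 2] / -1 = [1, -1, -2].

w = [1, -1, -2]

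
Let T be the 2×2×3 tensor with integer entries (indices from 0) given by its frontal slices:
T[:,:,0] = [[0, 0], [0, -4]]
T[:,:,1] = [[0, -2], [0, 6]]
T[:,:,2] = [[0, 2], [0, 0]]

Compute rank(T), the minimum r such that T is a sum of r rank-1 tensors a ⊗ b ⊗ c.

Lower bound: the mode-1 unfolding of T (rows indexed by i, columns by (j,k) = (0,0), (0,1), (0,2), (1,0), (1,1), (1,2)) is [[0, 0, 0, 0, -2, 2], [0, 0, 0, -4, 6, 0]].
There the 2×2 minor on rows i ∈ {0, 1}, columns (j,k) ∈ {(1,0), (1,1)} is det [[0, -2], [-4, 6]] = -8 ≠ 0, so this unfolding has rank ≥ 2; CP rank is at least every unfolding rank, so rank(T) ≥ 2. (Unfolding ranks only ever bound the CP rank from below — rank(T) can be strictly larger than all of them — so the matching upper bound has to come from an explicit 2-term decomposition.)
Upper bound — finding two terms. Every mode-2 slice of T is a multiple of one matrix: T[:,j,:] = b[j]·M with b = [0, 1] and M = [[0, -2, 2], [-4, 6, 0]] (rows indexed by i, columns by k). So it suffices to write M as a sum of two rank-1 matrices.
Splitting M by its rows (i = 0, 1), M = [1, 0][0, -2, 2]ᵀ + [0, 1][-4, 6, 0]ᵀ.
Hence T = [1, 0] ⊗ [0, 1] ⊗ [0, -2, 2] + [0, 1] ⊗ [0, 1] ⊗ [-4, 6, 0], so rank(T) ≤ 2.
These bounds meet, so rank(T) = 2.

2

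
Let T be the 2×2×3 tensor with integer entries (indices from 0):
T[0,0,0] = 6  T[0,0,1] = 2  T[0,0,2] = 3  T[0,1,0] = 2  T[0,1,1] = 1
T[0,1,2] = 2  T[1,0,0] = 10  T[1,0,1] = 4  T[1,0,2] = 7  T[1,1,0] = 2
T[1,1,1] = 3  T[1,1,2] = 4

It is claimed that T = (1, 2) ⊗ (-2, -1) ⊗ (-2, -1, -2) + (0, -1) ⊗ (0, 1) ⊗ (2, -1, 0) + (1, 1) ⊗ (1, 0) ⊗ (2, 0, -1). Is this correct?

Reconstruct entrywise from the claimed factors. For example, T[1,1,1] = 3 and Σₗ aₗ[1]bₗ[1]cₗ[1] = (2)·(-1)·(-1) + (-1)·(1)·(-1) + (1)·(0)·(0) = 3; checking all 12 entries, every one matches. The claim holds.

Yes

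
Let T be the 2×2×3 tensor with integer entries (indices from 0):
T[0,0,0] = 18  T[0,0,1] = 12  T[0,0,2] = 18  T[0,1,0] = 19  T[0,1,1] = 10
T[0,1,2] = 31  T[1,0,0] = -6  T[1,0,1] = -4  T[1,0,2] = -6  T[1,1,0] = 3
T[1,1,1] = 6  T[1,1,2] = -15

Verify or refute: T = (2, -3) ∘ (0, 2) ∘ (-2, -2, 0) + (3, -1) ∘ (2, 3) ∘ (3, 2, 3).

No

Reconstruct entry (0,1,2) from the claimed factors: Σₗ aₗ[0]bₗ[1]cₗ[2] = (2)·(2)·(0) + (3)·(3)·(3) = 27, but T[0,1,2] = 31. The claim is false.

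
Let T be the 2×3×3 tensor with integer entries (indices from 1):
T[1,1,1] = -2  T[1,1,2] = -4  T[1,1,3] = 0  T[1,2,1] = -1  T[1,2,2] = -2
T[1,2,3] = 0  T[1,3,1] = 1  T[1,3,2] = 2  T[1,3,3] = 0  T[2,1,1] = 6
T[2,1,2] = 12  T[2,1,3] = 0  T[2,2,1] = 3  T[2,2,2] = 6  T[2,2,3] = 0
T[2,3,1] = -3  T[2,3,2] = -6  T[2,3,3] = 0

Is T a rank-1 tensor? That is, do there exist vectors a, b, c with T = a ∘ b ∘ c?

Yes

The mode-1 fibre T[:,1,1] = [-2, 6] gives a = (1, -3) (primitive direction); the mode-2 fibre T[1,:,1] = [-2, -1, 1] gives b = (2, 1, -1); then c[k] = T[1,1,k] / (a[1]·b[1]) = [-2, -4, 0] / 2 = (-1, -2, 0).
Expanding (1, -3) ∘ (2, 1, -1) ∘ (-1, -2, 0) reproduces all 18 entries of T, so T = (1, -3) ∘ (2, 1, -1) ∘ (-1, -2, 0) and rank(T) ≤ 1.
Equivalently every frontal slice T[:,:,k] is c[k] times the rank-1 matrix (1, -3) ∘ (2, 1, -1). So T has rank 1 (it is nonzero).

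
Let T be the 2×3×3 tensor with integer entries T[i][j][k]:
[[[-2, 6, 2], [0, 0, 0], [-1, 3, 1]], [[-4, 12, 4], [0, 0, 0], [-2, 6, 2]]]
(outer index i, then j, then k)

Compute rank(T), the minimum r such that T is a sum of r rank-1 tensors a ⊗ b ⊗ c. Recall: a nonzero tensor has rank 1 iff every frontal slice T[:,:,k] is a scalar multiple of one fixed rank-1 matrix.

1

Lower bound: T ≠ 0 (e.g. T[0,0,0] = -2), so rank(T) ≥ 1.
Upper bound: if T = a ⊗ b ⊗ c then every fibre of T is a multiple of the corresponding factor, so read the factors off the fibres through the nonzero entry T[0,0,0] = -2.
The mode-1 fibre T[:,0,0] = [-2, -4] gives a = (1, 2) (primitive direction); the mode-2 fibre T[0,:,0] = [-2, 0, -1] gives b = (2, 0, 1); then c[k] = T[0,0,k] / (a[0]·b[0]) = [-2, 6, 2] / 2 = (-1, 3, 1).
Expanding (1, 2) ⊗ (2, 0, 1) ⊗ (-1, 3, 1) reproduces all 18 entries of T, so T = (1, 2) ⊗ (2, 0, 1) ⊗ (-1, 3, 1) and rank(T) ≤ 1.
These bounds meet, so rank(T) = 1.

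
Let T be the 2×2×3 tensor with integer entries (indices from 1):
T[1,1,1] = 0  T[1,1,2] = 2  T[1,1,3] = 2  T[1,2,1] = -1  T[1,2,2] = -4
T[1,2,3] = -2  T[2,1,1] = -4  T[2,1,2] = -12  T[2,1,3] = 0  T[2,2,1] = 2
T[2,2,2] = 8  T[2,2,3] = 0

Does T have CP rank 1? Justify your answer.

No

The mode-3 unfolding of T (rows indexed by k, columns by (i,j) = (1,1), (1,2), (2,1), (2,2)) is [[0, -1, -4, 2], [2, -4, -12, 8], [2, -2, 0, 0]].
There the 3×3 minor on rows k ∈ {1, 2, 3}, columns (i,j) ∈ {(1,1), (1,2), (2,1)} is det [[0, -1, -4], [2, -4, -12], [2, -2, 0]] = 8 ≠ 0, so this unfolding has rank ≥ 3; CP rank is at least every unfolding rank, so rank(T) ≥ 3.
In particular rank(T) ≥ 3 > 1, so T is not rank-1.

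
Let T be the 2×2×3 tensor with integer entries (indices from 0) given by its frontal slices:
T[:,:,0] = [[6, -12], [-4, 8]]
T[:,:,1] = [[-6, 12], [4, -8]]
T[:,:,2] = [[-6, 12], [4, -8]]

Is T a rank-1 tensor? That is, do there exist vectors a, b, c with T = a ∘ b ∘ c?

Yes

If T = a ∘ b ∘ c then every fibre of T is a multiple of the corresponding factor, so read the factors off the fibres through the nonzero entry T[0,0,0] = 6.
The mode-1 fibre T[:,0,0] = [6, -4] gives a = (3, -2) (primitive direction); the mode-2 fibre T[0,:,0] = [6, -12] gives b = (1, -2); then c[k] = T[0,0,k] / (a[0]·b[0]) = [6, -6, -6] / 3 = (2, -2, -2).
Expanding (3, -2) ∘ (1, -2) ∘ (2, -2, -2) reproduces all 12 entries of T, so T = (3, -2) ∘ (1, -2) ∘ (2, -2, -2) and rank(T) ≤ 1.
Equivalently every frontal slice T[:,:,k] is c[k] times the rank-1 matrix (3, -2) ∘ (1, -2). So T has rank 1 (it is nonzero).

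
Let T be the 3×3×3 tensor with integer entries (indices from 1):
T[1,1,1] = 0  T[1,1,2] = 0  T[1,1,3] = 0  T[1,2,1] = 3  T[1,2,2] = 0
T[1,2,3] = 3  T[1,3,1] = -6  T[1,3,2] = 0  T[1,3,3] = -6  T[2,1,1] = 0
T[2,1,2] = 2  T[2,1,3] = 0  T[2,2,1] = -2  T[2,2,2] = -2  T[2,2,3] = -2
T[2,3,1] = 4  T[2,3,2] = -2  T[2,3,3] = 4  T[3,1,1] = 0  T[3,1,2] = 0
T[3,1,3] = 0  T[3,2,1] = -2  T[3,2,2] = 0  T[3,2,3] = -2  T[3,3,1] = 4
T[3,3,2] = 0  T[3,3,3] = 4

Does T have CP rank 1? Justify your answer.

The mode-1 unfolding of T (rows indexed by i, columns by (j,k) = (1,1), (1,2), (1,3), (2,1), (2,2), (2,3), (3,1), (3,2), (3,3)) is [[0, 0, 0, 3, 0, 3, -6, 0, -6], [0, 2, 0, -2, -2, -2, 4, -2, 4], [0, 0, 0, -2, 0, -2, 4, 0, 4]].
There the 2×2 minor on rows i ∈ {1, 2}, columns (j,k) ∈ {(1,2), (2,1)} is det [[0, 3], [2, -2]] = -6 ≠ 0, so this unfolding has rank ≥ 2; CP rank is at least every unfolding rank, so rank(T) ≥ 2.
In particular rank(T) ≥ 2 > 1, so T is not rank-1.

No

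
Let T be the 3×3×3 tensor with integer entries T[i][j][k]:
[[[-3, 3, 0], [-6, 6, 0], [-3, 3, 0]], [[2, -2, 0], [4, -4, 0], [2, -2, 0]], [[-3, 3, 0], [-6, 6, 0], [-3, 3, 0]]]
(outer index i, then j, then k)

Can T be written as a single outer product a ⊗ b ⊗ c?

Yes

If T = a ⊗ b ⊗ c then every fibre of T is a multiple of the corresponding factor, so read the factors off the fibres through the nonzero entry T[0,0,0] = -3.
The mode-1 fibre T[:,0,0] = [-3, 2, -3] gives a = [3, -2, 3] (primitive direction); the mode-2 fibre T[0,:,0] = [-3, -6, -3] gives b = [1, 2, 1]; then c[k] = T[0,0,k] / (a[0]·b[0]) = [-3, 3, 0] / 3 = [-1, 1, 0].
Expanding [3, -2, 3] ⊗ [1, 2, 1] ⊗ [-1, 1, 0] reproduces all 27 entries of T, so T = [3, -2, 3] ⊗ [1, 2, 1] ⊗ [-1, 1, 0] and rank(T) ≤ 1.
Equivalently every frontal slice T[:,:,k] is c[k] times the rank-1 matrix [3, -2, 3] ⊗ [1, 2, 1]. So T has rank 1 (it is nonzero).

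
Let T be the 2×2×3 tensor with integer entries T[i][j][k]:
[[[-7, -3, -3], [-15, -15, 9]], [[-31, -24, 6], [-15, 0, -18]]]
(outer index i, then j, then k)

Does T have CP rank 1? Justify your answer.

No

The mode-1 unfolding of T (rows indexed by i, columns by (j,k) = (0,0), (0,1), (0,2), (1,0), (1,1), (1,2)) is [[-7, -3, -3, -15, -15, 9], [-31, -24, 6, -15, 0, -18]].
There the 2×2 minor on rows i ∈ {0, 1}, columns (j,k) ∈ {(0,0), (0,1)} is det [[-7, -3], [-31, -24]] = 75 ≠ 0, so this unfolding has rank ≥ 2; CP rank is at least every unfolding rank, so rank(T) ≥ 2.
In particular rank(T) ≥ 2 > 1, so T is not rank-1.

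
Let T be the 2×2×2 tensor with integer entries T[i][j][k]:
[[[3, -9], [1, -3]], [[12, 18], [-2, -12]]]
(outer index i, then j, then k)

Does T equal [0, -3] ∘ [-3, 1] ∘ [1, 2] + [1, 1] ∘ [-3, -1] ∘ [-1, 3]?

No

Reconstruct entry (1,0,1) from the claimed factors: Σₗ aₗ[1]bₗ[0]cₗ[1] = (-3)·(-3)·(2) + (1)·(-3)·(3) = 9, but T[1,0,1] = 18. The claim is false.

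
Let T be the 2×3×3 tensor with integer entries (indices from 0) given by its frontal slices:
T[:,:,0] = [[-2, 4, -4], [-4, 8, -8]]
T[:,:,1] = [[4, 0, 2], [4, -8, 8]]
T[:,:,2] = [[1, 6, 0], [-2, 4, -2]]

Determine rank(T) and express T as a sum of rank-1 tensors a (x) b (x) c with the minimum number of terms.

rank(T) = 3

Lower bound: in the mode-2 unfolding of T (rows indexed by j, columns by (i,k)) the 3×3 minor on rows j ∈ {0, 1, 2}, columns (i,k) ∈ {(0,0), (0,1), (0,2)} is det [[-2, 4, 1], [4, 0, 6], [-4, 2, 0]] = -64 ≠ 0, so that unfolding has rank ≥ 3 and hence rank(T) ≥ 3 (CP rank is at least every unfolding rank, though it can be larger).
Upper bound: T is a sum of 3 rank-1 terms, T = [1, 0] (x) [1, 2, -1] (x) [0, 2, 2] + [1, 2] (x) [1, -2, 2] (x) [-2, 2, -1] + [2, 1] (x) [0, 0, 1] (x) [0, 0, 2] (one valid choice — decompositions are not unique — normalised so each a, b is primitive with positive first nonzero entry; check it by expanding all entries), so rank(T) ≤ 3.
These bounds meet, so rank(T) = 3.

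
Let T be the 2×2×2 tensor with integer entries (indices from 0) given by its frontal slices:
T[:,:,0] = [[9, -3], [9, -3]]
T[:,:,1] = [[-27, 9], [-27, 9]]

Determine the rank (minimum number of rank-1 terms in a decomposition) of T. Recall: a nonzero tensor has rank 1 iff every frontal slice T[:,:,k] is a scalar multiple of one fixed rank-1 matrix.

1

Lower bound: T ≠ 0 (e.g. T[0,0,0] = 9), so rank(T) ≥ 1.
Upper bound: the mode-1 fibre T[:,0,0] = [9, 9] gives a = [1, 1] (primitive direction); the mode-2 fibre T[0,:,0] = [9, -3] gives b = [3, -1]; then c[k] = T[0,0,k] / (a[0]·b[0]) = [9, -27] / 3 = [3, -9].
Expanding [1, 1] ∘ [3, -1] ∘ [3, -9] reproduces all 8 entries of T, so T = [1, 1] ∘ [3, -1] ∘ [3, -9] and rank(T) ≤ 1.
These bounds meet, so rank(T) = 1.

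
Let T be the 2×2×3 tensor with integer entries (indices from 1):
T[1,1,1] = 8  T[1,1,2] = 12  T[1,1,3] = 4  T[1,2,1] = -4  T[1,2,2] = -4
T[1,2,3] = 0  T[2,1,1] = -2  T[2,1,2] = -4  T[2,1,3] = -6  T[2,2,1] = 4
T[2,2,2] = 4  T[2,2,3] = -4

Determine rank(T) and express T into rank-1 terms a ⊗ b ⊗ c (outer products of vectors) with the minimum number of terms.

rank(T) = 3

Lower bound: the mode-3 unfolding of T (rows indexed by k, columns by (i,j) = (1,1), (1,2), (2,1), (2,2)) is [[8, -4, -2, 4], [12, -4, -4, 4], [4, 0, -6, -4]].
There the 3×3 minor on rows k ∈ {1, 2, 3}, columns (i,j) ∈ {(1,1), (1,2), (2,1)} is det [[8, -4, -2], [12, -4, -4], [4, 0, -6]] = -64 ≠ 0, so this unfolding has rank ≥ 3; CP rank is at least every unfolding rank, so rank(T) ≥ 3. (This is only a lower bound: in general the CP rank may exceed every unfolding rank, so we still need to exhibit 3 rank-1 terms summing to T.)
Upper bound: T is a sum of 3 rank-1 terms, T = (0, 1) ⊗ (1, 1) ⊗ (2, 2, -4) + (2, -1) ⊗ (1, 0) ⊗ (0, 2, 2) + (2, -1) ⊗ (2, -1) ⊗ (2, 2, 0) (one valid choice — decompositions are not unique — normalised so each a, b is primitive with positive first nonzero entry; check it by expanding all entries), so rank(T) ≤ 3.
These bounds meet, so rank(T) = 3.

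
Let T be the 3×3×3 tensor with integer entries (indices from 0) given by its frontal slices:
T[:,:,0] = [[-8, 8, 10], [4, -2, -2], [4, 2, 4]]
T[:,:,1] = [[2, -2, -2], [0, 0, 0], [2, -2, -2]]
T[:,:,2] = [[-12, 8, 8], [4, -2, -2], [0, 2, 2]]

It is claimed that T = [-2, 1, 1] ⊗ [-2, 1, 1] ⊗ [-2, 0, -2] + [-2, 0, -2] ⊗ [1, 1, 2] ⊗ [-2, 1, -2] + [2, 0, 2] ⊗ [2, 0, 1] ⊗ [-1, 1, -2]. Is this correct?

Reconstruct entrywise from the claimed factors. For example, T[0,1,0] = 8 and Σₗ aₗ[0]bₗ[1]cₗ[0] = (-2)·(1)·(-2) + (-2)·(1)·(-2) + (2)·(0)·(-1) = 8; checking all 27 entries, every one matches. The claim holds.

Yes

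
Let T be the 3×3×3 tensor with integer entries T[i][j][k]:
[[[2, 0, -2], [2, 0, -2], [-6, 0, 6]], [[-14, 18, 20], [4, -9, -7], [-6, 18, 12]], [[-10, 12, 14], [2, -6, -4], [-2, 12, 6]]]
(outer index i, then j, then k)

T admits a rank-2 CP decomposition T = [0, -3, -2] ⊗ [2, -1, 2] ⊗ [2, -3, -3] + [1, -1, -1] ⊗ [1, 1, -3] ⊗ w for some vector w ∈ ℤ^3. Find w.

Subtract the known terms from T to get the rank-1 residual R = [1, -1, -1] ⊗ [1, 1, -3] ⊗ w, so R[i,j,k] = a[i]·b[j]·w[k]. Pick indices with nonzero a[0]·b[0] = (1)·(1) = 1. Only the fibre through (0,0,·) is needed: R[0,0,:] = T[0,0,:] − Σₗ aₗ[0]bₗ[0]cₗ = [2, 0, -2] − (0)·(2)·[2, -3, -3] = [2, 0, -2]. Then w[k] = R[0,0,k] / 1 for each k, giving w = [2, 0, -2] / 1 = [2, 0, -2].

w = [2, 0, -2]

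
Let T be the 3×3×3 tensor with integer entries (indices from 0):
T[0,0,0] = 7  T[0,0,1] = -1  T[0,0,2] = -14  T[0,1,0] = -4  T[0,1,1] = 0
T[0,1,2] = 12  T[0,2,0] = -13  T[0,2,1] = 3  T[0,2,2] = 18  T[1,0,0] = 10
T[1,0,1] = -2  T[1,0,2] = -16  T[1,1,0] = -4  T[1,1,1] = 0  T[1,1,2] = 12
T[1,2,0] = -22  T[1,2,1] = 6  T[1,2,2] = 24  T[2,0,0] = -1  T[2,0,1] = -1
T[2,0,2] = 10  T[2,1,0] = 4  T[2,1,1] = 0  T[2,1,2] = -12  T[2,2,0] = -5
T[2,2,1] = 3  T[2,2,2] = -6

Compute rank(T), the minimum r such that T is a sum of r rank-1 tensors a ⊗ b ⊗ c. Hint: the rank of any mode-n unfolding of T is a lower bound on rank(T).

Lower bound: in the mode-1 unfolding of T (rows indexed by i, columns by (j,k)) the 2×2 minor on rows i ∈ {0, 1}, columns (j,k) ∈ {(0,0), (0,1)} is det [[7, -1], [10, -2]] = -4 ≠ 0, so that unfolding has rank ≥ 2 and hence rank(T) ≥ 2 (CP rank is at least every unfolding rank, though it can be larger).
Upper bound: with S_k = T[:,:,k], the two rank-1 terms a₁b₁ᵀ, a₂b₂ᵀ are the rank-1 members of the pencil x·S₀ + y·S₁.
The 2×2 minor of x·S₀ + y·S₁ on rows {0,1}, columns {0,1} is 12·x² − 4·xy = 4·(3·x − y)(x), vanishing at (x:y) = (1:3) and (0:1).
M₁ = S₀ + 3·S₁ = [[4, -4, -4], [4, -4, -4], [-4, 4, 4]] = 4·[1, 1, -1][1, -1, -1]ᵀ and M₂ = S₁ = [[-1, 0, 3], [-2, 0, 6], [-1, 0, 3]] = −[1, 2, 1][1, 0, -3]ᵀ, so take a₁ = [1, 1, -1], b₁ = [1, -1, -1], a₂ = [1, 2, 1], b₂ = [1, 0, -3].
Each slice is an integer combination of E₁ = a₁b₁ᵀ and E₂ = a₂b₂ᵀ: S₀ = 4·E₁ + 3·E₂, S₁ = −E₂, S₂ = −12·E₁ − 2·E₂; reading off coefficients, c₁ = [4, 0, -12] and c₂ = [3, -1, -2].
Hence T = [1, 1, -1] ⊗ [1, -1, -1] ⊗ [4, 0, -12] + [1, 2, 1] ⊗ [1, 0, -3] ⊗ [3, -1, -2], so rank(T) ≤ 2.
These bounds meet, so rank(T) = 2.

2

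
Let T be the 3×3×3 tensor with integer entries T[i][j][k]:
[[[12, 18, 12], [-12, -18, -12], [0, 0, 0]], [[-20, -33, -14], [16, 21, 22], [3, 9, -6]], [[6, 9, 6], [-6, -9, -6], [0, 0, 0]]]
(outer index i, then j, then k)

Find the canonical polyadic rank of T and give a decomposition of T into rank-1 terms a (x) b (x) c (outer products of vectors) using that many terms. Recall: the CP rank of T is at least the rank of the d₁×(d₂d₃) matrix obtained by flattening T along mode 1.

Lower bound: the mode-1 unfolding of T (rows indexed by i, columns by (j,k) = (0,0), (0,1), (0,2), (1,0), (1,1), (1,2), (2,0), (2,1), (2,2)) is [[12, 18, 12, -12, -18, -12, 0, 0, 0], [-20, -33, -14, 16, 21, 22, 3, 9, -6], [6, 9, 6, -6, -9, -6, 0, 0, 0]].
There the 2×2 minor on rows i ∈ {0, 1}, columns (j,k) ∈ {(0,0), (0,1)} is det [[12, 18], [-20, -33]] = -36 ≠ 0, so this unfolding has rank ≥ 2; CP rank is at least every unfolding rank, so rank(T) ≥ 2. (Flattening ranks never certify an upper bound on CP rank; for that we must actually write T with 2 rank-1 terms.)
Upper bound — finding two terms. Write S_k = T[:,:,k] for the frontal slices: S₀ = [[12, -12, 0], [-20, 16, 3], [6, -6, 0]], S₁ = [[18, -18, 0], [-33, 21, 9], [9, -9, 0]], S₂ = [[12, -12, 0], [-14, 22, -6], [6, -6, 0]].
If T = a₁ (x) b₁ (x) c₁ + a₂ (x) b₂ (x) c₂ then each S_k = c₁[k]·a₁b₁ᵀ + c₂[k]·a₂b₂ᵀ. S₀ and S₁ are linearly independent, so a₁b₁ᵀ and a₂b₂ᵀ must span the same plane of matrices: they are the rank-1 matrices of the form x·S₀ + y·S₁.
The 2×2 minor of x·S₀ + y·S₁ on rows {0,1}, columns {0,1} is −48·x² − 216·xy − 216·y² = (-24)·(x + 3·y)(2·x + 3·y), vanishing at (x:y) = (3:-1) and (3:-2).
M₁ = 3·S₀ − S₁ = [[18, -18, 0], [-27, 27, 0], [9, -9, 0]] = 9·(2, -3, 1)(1, -1, 0)ᵀ and M₂ = 3·S₀ − 2·S₁ = [[0, 0, 0], [6, 6, -9], [0, 0, 0]] = 3·(0, 1, 0)(2, 2, -3)ᵀ, so take a₁ = (2, -3, 1), b₁ = (1, -1, 0), a₂ = (0, 1, 0), b₂ = (2, 2, -3).
Each slice is an integer combination of E₁ = a₁b₁ᵀ and E₂ = a₂b₂ᵀ: S₀ = 6·E₁ − E₂, S₁ = 9·E₁ − 3·E₂, S₂ = 6·E₁ + 2·E₂; reading off coefficients, c₁ = (6, 9, 6) and c₂ = (-1, -3, 2).
Hence T = (2, -3, 1) (x) (1, -1, 0) (x) (6, 9, 6) + (0, 1, 0) (x) (2, 2, -3) (x) (-1, -3, 2), so rank(T) ≤ 2.
These bounds meet, so rank(T) = 2.

rank(T) = 2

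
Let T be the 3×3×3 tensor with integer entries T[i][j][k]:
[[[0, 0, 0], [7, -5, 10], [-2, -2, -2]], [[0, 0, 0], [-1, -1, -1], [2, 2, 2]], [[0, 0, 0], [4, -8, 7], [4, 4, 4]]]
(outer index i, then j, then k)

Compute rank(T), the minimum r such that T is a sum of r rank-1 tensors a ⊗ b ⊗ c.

2

Lower bound: the mode-3 unfolding of T (rows indexed by k, columns by (i,j) = (0,0), (0,1), (0,2), (1,0), (1,1), (1,2), (2,0), (2,1), (2,2)) is [[0, 7, -2, 0, -1, 2, 0, 4, 4], [0, -5, -2, 0, -1, 2, 0, -8, 4], [0, 10, -2, 0, -1, 2, 0, 7, 4]].
There the 2×2 minor on rows k ∈ {0, 1}, columns (i,j) ∈ {(0,1), (0,2)} is det [[7, -2], [-5, -2]] = -24 ≠ 0, so this unfolding has rank ≥ 2; CP rank is at least every unfolding rank, so rank(T) ≥ 2. (Unfolding ranks only ever bound the CP rank from below — rank(T) can be strictly larger than all of them — so the matching upper bound has to come from an explicit 2-term decomposition.)
Upper bound — finding two terms. Write S_k = T[:,:,k] for the frontal slices: S₀ = [[0, 7, -2], [0, -1, 2], [0, 4, 4]], S₁ = [[0, -5, -2], [0, -1, 2], [0, -8, 4]], S₂ = [[0, 10, -2], [0, -1, 2], [0, 7, 4]].
If T = a₁ ⊗ b₁ ⊗ c₁ + a₂ ⊗ b₂ ⊗ c₂ then each S_k = c₁[k]·a₁b₁ᵀ + c₂[k]·a₂b₂ᵀ. S₀ and S₁ are linearly independent, so a₁b₁ᵀ and a₂b₂ᵀ must span the same plane of matrices: they are the rank-1 matrices of the form x·S₀ + y·S₁.
The 2×2 minor of x·S₀ + y·S₁ on rows {0,1}, columns {1,2} is 12·x² − 12·y² = 12·(x − y)(x + y), vanishing at (x:y) = (1:1) and (1:-1).
M₁ = S₀ + S₁ = [[0, 2, -4], [0, -2, 4], [0, -4, 8]] = 2·[1, -1, -2][0, 1, -2]ᵀ and M₂ = S₀ − S₁ = [[0, 12, 0], [0, 0, 0], [0, 12, 0]] = 12·[1, 0, 1][0, 1, 0]ᵀ, so take a₁ = [1, -1, -2], b₁ = [0, 1, -2], a₂ = [1, 0, 1], b₂ = [0, 1, 0].
Each slice is an integer combination of E₁ = a₁b₁ᵀ and E₂ = a₂b₂ᵀ: S₀ = E₁ + 6·E₂, S₁ = E₁ − 6·E₂, S₂ = E₁ + 9·E₂; reading off coefficients, c₁ = [1, 1, 1] and c₂ = [6, -6, 9].
Hence T = [1, -1, -2] ⊗ [0, 1, -2] ⊗ [1, 1, 1] + [1, 0, 1] ⊗ [0, 1, 0] ⊗ [6, -6, 9], so rank(T) ≤ 2.
These bounds meet, so rank(T) = 2.
Check entry T[1,2,2] = 2: (-1)·(-2)·(1) + (0)·(0)·(9) = 2.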